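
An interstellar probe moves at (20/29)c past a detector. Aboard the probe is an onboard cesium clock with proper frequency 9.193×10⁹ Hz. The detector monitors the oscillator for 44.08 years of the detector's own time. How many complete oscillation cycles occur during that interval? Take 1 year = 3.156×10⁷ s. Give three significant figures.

γ = 1/√(1 − (20/29)²) = 29/21 ≈ 1.381
During 44.08 years of lab time, the oscillator's proper time advances by τ = Δt/γ = 44.08/1.381 = 31.92 years = 1.007×10⁹ s.
N = f × τ = 9.193×10⁹ × 1.007×10⁹ = 9.261×10¹⁸.

N = 9.26×10¹⁸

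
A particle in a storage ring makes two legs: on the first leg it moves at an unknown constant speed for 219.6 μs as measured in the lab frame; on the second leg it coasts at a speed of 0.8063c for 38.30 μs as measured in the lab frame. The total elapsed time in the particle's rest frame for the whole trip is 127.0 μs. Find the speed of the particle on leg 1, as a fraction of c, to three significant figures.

Leg 1: speed unknown; τ_1 = 219.6/γ_1.
Leg 2: γ = 1/√(1 − 0.8063²) = 1/√0.3499 = 1.691; τ_2 = 38.30/1.691 = 22.65 μs.
Total proper time: τ_1 + 22.65 = 127.0, so τ_1 = 127.0 − 22.65 = 104.3 μs.
γ_1 = 219.6/104.3 = 2.105; β = √(1 − 1/γ²) = √0.7742.

β = 0.880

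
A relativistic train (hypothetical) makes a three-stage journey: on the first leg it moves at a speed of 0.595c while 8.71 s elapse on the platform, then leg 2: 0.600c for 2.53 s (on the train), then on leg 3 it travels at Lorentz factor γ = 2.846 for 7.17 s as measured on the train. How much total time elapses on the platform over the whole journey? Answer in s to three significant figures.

Δt = 32.3 s

Leg 1: 8.71 s is already measured on the platform.
Leg 2: γ = 1/√(1 − 0.600²) = 5/4 = 1.250; Δt_2 = 1.250 × 2.53 = 3.162 s.
Leg 3: γ = 2.846; Δt_3 = 2.846 × 7.17 = 20.41 s.
Total: 8.710 + 3.162 + 20.41 s.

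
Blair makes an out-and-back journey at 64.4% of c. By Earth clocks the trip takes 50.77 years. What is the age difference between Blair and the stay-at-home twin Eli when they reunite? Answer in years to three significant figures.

β = 0.644; γ = 1/√(1 − 0.644²) = 1/√0.5853 = 1.307
Blair's elapsed proper time: τ = 50.77/1.307 = 38.84 years.
Age gap = Δt − τ = 50.77 − 38.84 years.

Δt − τ = 11.9 years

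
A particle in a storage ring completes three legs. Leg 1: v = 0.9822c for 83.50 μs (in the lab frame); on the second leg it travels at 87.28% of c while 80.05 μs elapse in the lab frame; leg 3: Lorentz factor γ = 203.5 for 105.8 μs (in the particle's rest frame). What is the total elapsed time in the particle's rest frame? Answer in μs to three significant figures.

Leg 1: γ = 1/√(1 − 0.9822²) = 1/√0.03528 = 5.324; τ_1 = 83.50/5.324 = 15.68 μs.
Leg 2: β = 0.8728; γ = 1/√(1 − 0.8728²) = 1/√0.2382 = 2.049; τ_2 = 80.05/2.049 = 39.07 μs.
Leg 3: 105.8 μs is already measured in the particle's rest frame.
Total: 15.68 + 39.07 + 105.8 μs.

τ = 161 μs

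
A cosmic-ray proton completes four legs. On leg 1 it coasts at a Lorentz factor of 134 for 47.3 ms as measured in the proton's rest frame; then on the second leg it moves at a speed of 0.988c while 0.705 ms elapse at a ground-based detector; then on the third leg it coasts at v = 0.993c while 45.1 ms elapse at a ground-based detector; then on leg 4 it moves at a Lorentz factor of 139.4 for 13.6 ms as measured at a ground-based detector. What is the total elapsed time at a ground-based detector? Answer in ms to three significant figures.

Δt = 6400 ms

Leg 1: γ = 134; Δt_1 = 134.0 × 47.3 = 6338 ms.
Leg 2: 0.705 ms is already measured at a ground-based detector.
Leg 3: 45.1 ms is already measured at a ground-based detector.
Leg 4: 13.6 ms is already measured at a ground-based detector.
Total: 6338 + 0.7050 + 45.10 + 13.60 ms.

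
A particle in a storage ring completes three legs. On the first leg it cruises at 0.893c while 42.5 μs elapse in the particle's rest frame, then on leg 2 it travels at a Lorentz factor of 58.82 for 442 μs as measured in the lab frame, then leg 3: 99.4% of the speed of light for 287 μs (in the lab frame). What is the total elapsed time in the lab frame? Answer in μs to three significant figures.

Δt = 823 μs

Leg 1: γ = 1/√(1 − 0.893²) = 1/√0.2026 = 2.222; Δt_1 = 2.222 × 42.5 = 94.43 μs.
Leg 2: 442 μs is already measured in the lab frame.
Leg 3: 287 μs is already measured in the lab frame.
Total: 94.43 + 442.0 + 287.0 μs.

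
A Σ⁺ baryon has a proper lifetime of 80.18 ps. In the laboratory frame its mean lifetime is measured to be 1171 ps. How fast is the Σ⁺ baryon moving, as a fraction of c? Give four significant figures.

γ = Δt/τ₀ = 1171/80.18 = 14.60
β = √(1 − 1/γ²) = √(1 − 0.004688) = √0.9953

v = 0.9977c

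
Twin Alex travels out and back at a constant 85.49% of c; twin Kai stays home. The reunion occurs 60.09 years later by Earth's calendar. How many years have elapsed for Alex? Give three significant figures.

β = 0.8549; γ = 1/√(1 − 0.8549²) = 1/√0.2691 = 1.928
Alex's clock measures proper time along the trip: τ = Δt/γ = 60.09/1.928 years.

τ = 31.2 years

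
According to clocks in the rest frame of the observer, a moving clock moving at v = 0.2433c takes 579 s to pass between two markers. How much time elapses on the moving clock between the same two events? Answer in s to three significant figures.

γ = 1/√(1 − 0.2433²) = 1/√0.9408 = 1.031
The interval measured in the rest frame of the observer is the dilated one; the clock on the moving clock measures the proper time τ = Δt/γ = 579/1.031 s.

τ = 562 s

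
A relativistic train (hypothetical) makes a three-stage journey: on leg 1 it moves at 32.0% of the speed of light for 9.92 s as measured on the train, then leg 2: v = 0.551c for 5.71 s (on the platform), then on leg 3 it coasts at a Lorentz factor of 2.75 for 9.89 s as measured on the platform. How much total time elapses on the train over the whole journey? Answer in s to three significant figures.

Leg 1: 9.92 s is already measured on the train.
Leg 2: γ = 1/√(1 − 0.551²) = 1/√0.6964 = 1.198; τ_2 = 5.71/1.198 = 4.765 s.
Leg 3: γ = 2.75; τ_3 = 9.89/2.750 = 3.596 s.
Total: 9.920 + 4.765 + 3.596 s.

τ = 18.3 s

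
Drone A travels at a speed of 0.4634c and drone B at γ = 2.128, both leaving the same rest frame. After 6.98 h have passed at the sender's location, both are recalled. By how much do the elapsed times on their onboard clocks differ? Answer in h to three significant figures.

A: γ = 1/√(1 − 0.4634²) = 1/√0.7853 = 1.128; τ_A = 6.98/1.128 = 6.185 h.
B: γ = 2.128; τ_B = 6.98/2.128 = 3.280 h.

|τ_A − τ_B| = 2.91 h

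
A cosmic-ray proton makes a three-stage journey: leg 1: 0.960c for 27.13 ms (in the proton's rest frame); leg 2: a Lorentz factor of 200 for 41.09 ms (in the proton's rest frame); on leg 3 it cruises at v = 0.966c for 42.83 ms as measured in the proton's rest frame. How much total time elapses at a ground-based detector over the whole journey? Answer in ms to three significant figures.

Leg 1: γ = 1/√(1 − 0.960²) = 25/7 ≈ 3.571; Δt_1 = 3.571 × 27.13 = 96.89 ms.
Leg 2: γ = 200; Δt_2 = 200.0 × 41.09 = 8218 ms.
Leg 3: γ = 1/√(1 − 0.966²) = 1/√0.06684 = 3.868; Δt_3 = 3.868 × 42.83 = 165.7 ms.
Total: 96.89 + 8218 + 165.7 ms.

Δt = 8480 ms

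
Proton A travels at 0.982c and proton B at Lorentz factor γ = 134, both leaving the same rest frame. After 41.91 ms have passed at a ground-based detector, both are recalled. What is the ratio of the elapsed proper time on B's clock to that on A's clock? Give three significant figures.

τ_B/τ_A = 0.0395

A: γ = 1/√(1 − 0.982²) = 1/√0.03568 = 5.294. B: γ = 134.
τ_A/τ_B = γ_B/γ_A = 134.0/5.294 = 25.31, so τ_B/τ_A = 0.03951.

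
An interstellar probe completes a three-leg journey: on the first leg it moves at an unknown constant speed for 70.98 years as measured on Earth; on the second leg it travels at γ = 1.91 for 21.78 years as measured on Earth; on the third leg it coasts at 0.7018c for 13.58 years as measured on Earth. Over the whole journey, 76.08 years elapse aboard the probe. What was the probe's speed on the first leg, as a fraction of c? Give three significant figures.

β = 0.632

Leg 1: speed unknown; τ_1 = 70.98/γ_1.
Leg 2: γ = 1.91; τ_2 = 21.78/1.910 = 11.40 years.
Leg 3: γ = 1/√(1 − 0.7018²) = 1/√0.5075 = 1.404; τ_3 = 13.58/1.404 = 9.674 years.
Total proper time: τ_1 + 11.40 + 9.674 = 76.08, so τ_1 = 76.08 − 21.08 = 55.00 years.
γ_1 = 70.98/55.00 = 1.290; β = √(1 − 1/γ²) = √0.3995.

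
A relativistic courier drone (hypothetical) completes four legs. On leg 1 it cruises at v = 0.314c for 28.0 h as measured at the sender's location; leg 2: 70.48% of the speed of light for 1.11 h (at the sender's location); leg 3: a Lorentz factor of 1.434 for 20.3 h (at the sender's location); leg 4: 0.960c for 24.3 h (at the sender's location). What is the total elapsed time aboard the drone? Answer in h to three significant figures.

Leg 1: γ = 1/√(1 − 0.314²) = 1/√0.9014 = 1.053; τ_1 = 28.0/1.053 = 26.58 h.
Leg 2: β = 0.7048; γ = 1/√(1 − 0.7048²) = 1/√0.5033 = 1.410; τ_2 = 1.11/1.410 = 0.7874 h.
Leg 3: γ = 1.434; τ_3 = 20.3/1.434 = 14.16 h.
Leg 4: γ = 1/√(1 − 0.960²) = 25/7 ≈ 3.571; τ_4 = 24.3/3.571 = 6.804 h.
Total: 26.58 + 0.7874 + 14.16 + 6.804 h.

τ = 48.3 h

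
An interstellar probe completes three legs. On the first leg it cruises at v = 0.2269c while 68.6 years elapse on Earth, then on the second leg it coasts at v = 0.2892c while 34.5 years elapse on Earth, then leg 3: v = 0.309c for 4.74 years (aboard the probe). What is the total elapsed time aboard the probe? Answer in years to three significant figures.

τ = 105 years

Leg 1: γ = 1/√(1 − 0.2269²) = 1/√0.9485 = 1.027; τ_1 = 68.6/1.027 = 66.81 years.
Leg 2: γ = 1/√(1 − 0.2892²) = 1/√0.9164 = 1.045; τ_2 = 34.5/1.045 = 33.03 years.
Leg 3: 4.74 years is already measured aboard the probe.
Total: 66.81 + 33.03 + 4.740 years.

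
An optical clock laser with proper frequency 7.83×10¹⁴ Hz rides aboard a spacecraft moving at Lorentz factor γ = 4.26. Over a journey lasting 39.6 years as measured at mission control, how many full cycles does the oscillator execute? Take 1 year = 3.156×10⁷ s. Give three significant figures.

N = 2.30×10²³

γ = 4.26
The oscillator's own cycle count is N = f × τ where τ is the proper time aboard the spacecraft. τ = Δt/γ = 39.6/4.260 = 9.296 years = 2.934×10⁸ s.
N = 7.83×10¹⁴ × 2.934×10⁸ = 2.297×10²³.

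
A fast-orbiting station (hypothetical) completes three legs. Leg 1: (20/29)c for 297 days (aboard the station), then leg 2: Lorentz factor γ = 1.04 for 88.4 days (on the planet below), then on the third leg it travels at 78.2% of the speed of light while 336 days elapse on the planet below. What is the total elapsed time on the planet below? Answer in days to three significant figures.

Leg 1: γ = 1/√(1 − (20/29)²) = 29/21 ≈ 1.381; Δt_1 = 1.381 × 297 = 410.1 days.
Leg 2: 88.4 days is already measured on the planet below.
Leg 3: 336 days is already measured on the planet below.
Total: 410.1 + 88.40 + 336.0 days.

Δt = 835 days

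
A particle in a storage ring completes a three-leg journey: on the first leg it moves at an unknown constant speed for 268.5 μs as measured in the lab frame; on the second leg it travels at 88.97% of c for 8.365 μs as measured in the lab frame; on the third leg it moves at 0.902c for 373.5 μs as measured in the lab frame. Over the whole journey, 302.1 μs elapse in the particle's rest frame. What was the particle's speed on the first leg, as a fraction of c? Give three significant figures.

β = 0.860

Leg 1: speed unknown; τ_1 = 268.5/γ_1.
Leg 2: β = 0.8897; γ = 1/√(1 − 0.8897²) = 1/√0.2084 = 2.190; τ_2 = 8.365/2.190 = 3.819 μs.
Leg 3: γ = 1/√(1 − 0.902²) = 1/√0.1864 = 2.316; τ_3 = 373.5/2.316 = 161.3 μs.
Total proper time: τ_1 + 3.819 + 161.3 = 302.1, so τ_1 = 302.1 − 165.1 = 137.0 μs.
γ_1 = 268.5/137.0 = 1.959; β = √(1 − 1/γ²) = √0.7395.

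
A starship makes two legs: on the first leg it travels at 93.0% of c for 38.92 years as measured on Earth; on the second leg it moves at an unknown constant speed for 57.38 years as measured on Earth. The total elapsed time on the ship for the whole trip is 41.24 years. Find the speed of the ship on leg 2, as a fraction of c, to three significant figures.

β = 0.883

Leg 1: β = 0.930; γ = 1/√(1 − 0.930²) = 1/√0.1351 = 2.721; τ_1 = 38.92/2.721 = 14.31 years.
Leg 2: speed unknown; τ_2 = 57.38/γ_2.
Total proper time: 14.31 + τ_2 = 41.24, so τ_2 = 41.24 − 14.31 = 26.93 years.
γ_2 = 57.38/26.93 = 2.130; β = √(1 − 1/γ²) = √0.7797.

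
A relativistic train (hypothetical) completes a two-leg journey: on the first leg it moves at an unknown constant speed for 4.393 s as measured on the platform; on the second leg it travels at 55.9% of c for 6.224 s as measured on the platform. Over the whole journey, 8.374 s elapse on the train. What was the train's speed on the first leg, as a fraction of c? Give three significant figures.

β = 0.682

Leg 1: speed unknown; τ_1 = 4.393/γ_1.
Leg 2: β = 0.559; γ = 1/√(1 − 0.559²) = 1/√0.6875 = 1.206; τ_2 = 6.224/1.206 = 5.161 s.
Total proper time: τ_1 + 5.161 = 8.374, so τ_1 = 8.374 − 5.161 = 3.213 s.
γ_1 = 4.393/3.213 = 1.367; β = √(1 − 1/γ²) = √0.4650.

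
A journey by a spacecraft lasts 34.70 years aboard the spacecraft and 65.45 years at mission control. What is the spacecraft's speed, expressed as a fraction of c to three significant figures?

v = 0.848c

The proper time is measured aboard the spacecraft (both events occur at the spacecraft's location); Δt is measured at mission control. γ = Δt/τ = 65.45/34.70 = 1.886.
β = √(1 − 1/γ²) = √(1 − 0.2811) = √0.7189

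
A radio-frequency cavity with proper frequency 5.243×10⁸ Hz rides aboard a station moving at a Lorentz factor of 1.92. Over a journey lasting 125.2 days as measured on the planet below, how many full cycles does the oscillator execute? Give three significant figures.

N = 2.95×10¹⁵

γ = 1.92
The oscillator's own cycle count is N = f × τ where τ is the proper time aboard the station. τ = Δt/γ = 125.2/1.920 = 65.21 days = 5.634×10⁶ s.
N = 5.243×10⁸ × 5.634×10⁶ = 2.954×10¹⁵.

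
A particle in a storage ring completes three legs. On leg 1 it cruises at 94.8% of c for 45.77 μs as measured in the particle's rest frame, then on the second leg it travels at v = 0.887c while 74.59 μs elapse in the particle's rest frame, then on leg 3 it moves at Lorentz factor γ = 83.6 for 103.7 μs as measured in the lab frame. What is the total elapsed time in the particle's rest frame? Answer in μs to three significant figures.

τ = 122 μs

Leg 1: 45.77 μs is already measured in the particle's rest frame.
Leg 2: 74.59 μs is already measured in the particle's rest frame.
Leg 3: γ = 83.6; τ_3 = 103.7/83.60 = 1.240 μs.
Total: 45.77 + 74.59 + 1.240 μs.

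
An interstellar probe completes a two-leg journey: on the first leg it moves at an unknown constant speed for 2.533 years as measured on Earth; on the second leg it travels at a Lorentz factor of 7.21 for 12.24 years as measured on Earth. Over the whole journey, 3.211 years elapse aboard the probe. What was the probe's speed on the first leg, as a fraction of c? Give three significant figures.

β = 0.802

Leg 1: speed unknown; τ_1 = 2.533/γ_1.
Leg 2: γ = 7.21; τ_2 = 12.24/7.210 = 1.698 years.
Total proper time: τ_1 + 1.698 = 3.211, so τ_1 = 3.211 − 1.698 = 1.513 years.
γ_1 = 2.533/1.513 = 1.674; β = √(1 − 1/γ²) = √0.6430.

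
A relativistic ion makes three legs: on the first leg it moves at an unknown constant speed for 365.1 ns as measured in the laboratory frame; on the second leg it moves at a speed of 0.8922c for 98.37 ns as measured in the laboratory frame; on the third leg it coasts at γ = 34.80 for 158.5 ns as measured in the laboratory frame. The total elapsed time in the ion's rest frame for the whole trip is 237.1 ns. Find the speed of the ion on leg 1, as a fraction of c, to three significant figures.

Leg 1: speed unknown; τ_1 = 365.1/γ_1.
Leg 2: γ = 1/√(1 − 0.8922²) = 1/√0.2040 = 2.214; τ_2 = 98.37/2.214 = 44.43 ns.
Leg 3: γ = 34.80; τ_3 = 158.5/34.80 = 4.555 ns.
Total proper time: τ_1 + 44.43 + 4.555 = 237.1, so τ_1 = 237.1 − 48.98 = 188.1 ns.
γ_1 = 365.1/188.1 = 1.941; β = √(1 − 1/γ²) = √0.7345.

β = 0.857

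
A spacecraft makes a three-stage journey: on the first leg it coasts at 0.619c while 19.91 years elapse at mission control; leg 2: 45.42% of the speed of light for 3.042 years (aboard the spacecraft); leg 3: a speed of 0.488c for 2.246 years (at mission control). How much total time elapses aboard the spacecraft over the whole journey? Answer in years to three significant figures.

Leg 1: γ = 1/√(1 − 0.619²) = 1/√0.6168 = 1.273; τ_1 = 19.91/1.273 = 15.64 years.
Leg 2: 3.042 years is already measured aboard the spacecraft.
Leg 3: γ = 1/√(1 − 0.488²) = 1/√0.7619 = 1.146; τ_3 = 2.246/1.146 = 1.960 years.
Total: 15.64 + 3.042 + 1.960 years.

τ = 20.6 years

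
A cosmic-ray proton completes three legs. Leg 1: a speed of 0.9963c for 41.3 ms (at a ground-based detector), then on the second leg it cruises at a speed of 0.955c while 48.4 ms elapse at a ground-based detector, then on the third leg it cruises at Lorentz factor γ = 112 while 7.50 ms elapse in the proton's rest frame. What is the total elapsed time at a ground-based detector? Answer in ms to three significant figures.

Leg 1: 41.3 ms is already measured at a ground-based detector.
Leg 2: 48.4 ms is already measured at a ground-based detector.
Leg 3: γ = 112; Δt_3 = 112.0 × 7.50 = 840.0 ms.
Total: 41.30 + 48.40 + 840.0 ms.

Δt = 930 ms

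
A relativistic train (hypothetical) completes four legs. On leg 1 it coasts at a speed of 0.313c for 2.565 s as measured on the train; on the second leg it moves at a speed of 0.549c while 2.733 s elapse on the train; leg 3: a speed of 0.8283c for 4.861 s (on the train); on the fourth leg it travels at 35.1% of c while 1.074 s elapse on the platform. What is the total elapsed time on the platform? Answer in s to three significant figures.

Δt = 15.7 s

Leg 1: γ = 1/√(1 − 0.313²) = 1/√0.9020 = 1.053; Δt_1 = 1.053 × 2.565 = 2.701 s.
Leg 2: γ = 1/√(1 − 0.549²) = 1/√0.6986 = 1.196; Δt_2 = 1.196 × 2.733 = 3.270 s.
Leg 3: γ = 1/√(1 − 0.8283²) = 1/√0.3139 = 1.785; Δt_3 = 1.785 × 4.861 = 8.676 s.
Leg 4: 1.074 s is already measured on the platform.
Total: 2.701 + 3.270 + 8.676 + 1.074 s.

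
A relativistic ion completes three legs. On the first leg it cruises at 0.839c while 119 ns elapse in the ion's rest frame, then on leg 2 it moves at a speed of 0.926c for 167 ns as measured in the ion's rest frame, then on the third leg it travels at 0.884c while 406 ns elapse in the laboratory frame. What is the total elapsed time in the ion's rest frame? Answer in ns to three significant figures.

Leg 1: 119 ns is already measured in the ion's rest frame.
Leg 2: 167 ns is already measured in the ion's rest frame.
Leg 3: γ = 1/√(1 − 0.884²) = 1/√0.2185 = 2.139; τ_3 = 406/2.139 = 189.8 ns.
Total: 119.0 + 167.0 + 189.8 ns.

τ = 476 ns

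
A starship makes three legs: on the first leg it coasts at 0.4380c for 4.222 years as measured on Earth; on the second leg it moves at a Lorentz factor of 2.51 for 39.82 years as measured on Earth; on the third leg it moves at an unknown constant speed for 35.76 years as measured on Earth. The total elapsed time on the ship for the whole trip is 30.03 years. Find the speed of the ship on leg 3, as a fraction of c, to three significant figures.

Leg 1: γ = 1/√(1 − 0.4380²) = 1/√0.8082 = 1.112; τ_1 = 4.222/1.112 = 3.795 years.
Leg 2: γ = 2.51; τ_2 = 39.82/2.510 = 15.86 years.
Leg 3: speed unknown; τ_3 = 35.76/γ_3.
Total proper time: 3.795 + 15.86 + τ_3 = 30.03, so τ_3 = 30.03 − 19.66 = 10.37 years.
γ_3 = 35.76/10.37 = 3.448; β = √(1 − 1/γ²) = √0.9159.

β = 0.957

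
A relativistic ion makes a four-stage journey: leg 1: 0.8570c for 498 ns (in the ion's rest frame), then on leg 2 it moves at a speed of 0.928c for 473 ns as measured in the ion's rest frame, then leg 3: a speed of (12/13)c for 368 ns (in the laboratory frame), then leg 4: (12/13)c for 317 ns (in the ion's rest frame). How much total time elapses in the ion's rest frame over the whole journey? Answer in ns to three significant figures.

Leg 1: 498 ns is already measured in the ion's rest frame.
Leg 2: 473 ns is already measured in the ion's rest frame.
Leg 3: γ = 1/√(1 − (12/13)²) = 13/5 = 2.600; τ_3 = 368/2.600 = 141.5 ns.
Leg 4: 317 ns is already measured in the ion's rest frame.
Total: 498.0 + 473.0 + 141.5 + 317.0 ns.

τ = 1430 ns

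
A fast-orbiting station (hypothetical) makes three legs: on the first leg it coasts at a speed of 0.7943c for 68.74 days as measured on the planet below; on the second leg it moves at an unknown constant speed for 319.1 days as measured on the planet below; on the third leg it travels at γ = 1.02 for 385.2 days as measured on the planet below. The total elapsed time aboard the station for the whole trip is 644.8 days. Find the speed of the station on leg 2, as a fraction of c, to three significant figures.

Leg 1: γ = 1/√(1 − 0.7943²) = 1/√0.3691 = 1.646; τ_1 = 68.74/1.646 = 41.76 days.
Leg 2: speed unknown; τ_2 = 319.1/γ_2.
Leg 3: γ = 1.02; τ_3 = 385.2/1.020 = 377.6 days.
Total proper time: 41.76 + τ_2 + 377.6 = 644.8, so τ_2 = 644.8 − 419.4 = 225.4 days.
γ_2 = 319.1/225.4 = 1.416; β = √(1 − 1/γ²) = √0.5011.

β = 0.708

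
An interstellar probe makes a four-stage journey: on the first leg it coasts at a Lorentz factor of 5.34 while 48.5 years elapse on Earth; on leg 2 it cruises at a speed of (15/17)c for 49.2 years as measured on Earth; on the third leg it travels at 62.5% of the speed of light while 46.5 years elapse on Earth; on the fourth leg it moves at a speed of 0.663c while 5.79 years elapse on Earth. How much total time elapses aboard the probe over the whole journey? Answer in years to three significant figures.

τ = 72.9 years

Leg 1: γ = 5.34; τ_1 = 48.5/5.340 = 9.082 years.
Leg 2: γ = 1/√(1 − (15/17)²) = 17/8 = 2.125; τ_2 = 49.2/2.125 = 23.15 years.
Leg 3: β = 0.625; γ = 1/√(1 − 0.625²) = 1/√0.6094 = 1.281; τ_3 = 46.5/1.281 = 36.30 years.
Leg 4: γ = 1/√(1 − 0.663²) = 1/√0.5604 = 1.336; τ_4 = 5.79/1.336 = 4.335 years.
Total: 9.082 + 23.15 + 36.30 + 4.335 years.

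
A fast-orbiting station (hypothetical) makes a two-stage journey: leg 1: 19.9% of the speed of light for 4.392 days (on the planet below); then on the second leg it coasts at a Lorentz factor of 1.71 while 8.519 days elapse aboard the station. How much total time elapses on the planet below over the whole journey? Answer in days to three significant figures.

Δt = 19.0 days

Leg 1: 4.392 days is already measured on the planet below.
Leg 2: γ = 1.71; Δt_2 = 1.710 × 8.519 = 14.57 days.
Total: 4.392 + 14.57 days.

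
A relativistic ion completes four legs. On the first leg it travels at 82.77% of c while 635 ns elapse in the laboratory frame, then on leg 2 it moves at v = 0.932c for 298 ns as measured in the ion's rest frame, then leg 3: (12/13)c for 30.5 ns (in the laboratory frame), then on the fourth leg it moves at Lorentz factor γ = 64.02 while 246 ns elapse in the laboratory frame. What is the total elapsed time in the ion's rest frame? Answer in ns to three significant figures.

τ = 670 ns

Leg 1: β = 0.8277; γ = 1/√(1 − 0.8277²) = 1/√0.3149 = 1.782; τ_1 = 635/1.782 = 356.3 ns.
Leg 2: 298 ns is already measured in the ion's rest frame.
Leg 3: γ = 1/√(1 − (12/13)²) = 13/5 = 2.600; τ_3 = 30.5/2.600 = 11.73 ns.
Leg 4: γ = 64.02; τ_4 = 246/64.02 = 3.843 ns.
Total: 356.3 + 298.0 + 11.73 + 3.843 ns.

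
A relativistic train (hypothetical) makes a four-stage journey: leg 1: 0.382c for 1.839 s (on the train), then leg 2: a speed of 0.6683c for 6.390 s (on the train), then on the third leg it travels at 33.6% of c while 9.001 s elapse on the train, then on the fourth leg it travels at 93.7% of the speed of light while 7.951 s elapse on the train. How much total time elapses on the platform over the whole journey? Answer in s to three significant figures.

Leg 1: γ = 1/√(1 − 0.382²) = 1/√0.8541 = 1.082; Δt_1 = 1.082 × 1.839 = 1.990 s.
Leg 2: γ = 1/√(1 − 0.6683²) = 1/√0.5534 = 1.344; Δt_2 = 1.344 × 6.390 = 8.590 s.
Leg 3: β = 0.336; γ = 1/√(1 − 0.336²) = 1/√0.8871 = 1.062; Δt_3 = 1.062 × 9.001 = 9.557 s.
Leg 4: β = 0.937; γ = 1/√(1 − 0.937²) = 1/√0.1220 = 2.863; Δt_4 = 2.863 × 7.951 = 22.76 s.
Total: 1.990 + 8.590 + 9.557 + 22.76 s.

Δt = 42.9 s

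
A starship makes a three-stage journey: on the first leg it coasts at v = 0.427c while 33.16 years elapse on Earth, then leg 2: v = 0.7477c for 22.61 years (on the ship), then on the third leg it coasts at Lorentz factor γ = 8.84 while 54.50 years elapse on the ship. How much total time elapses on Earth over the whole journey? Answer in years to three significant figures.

Δt = 549 years

Leg 1: 33.16 years is already measured on Earth.
Leg 2: γ = 1/√(1 − 0.7477²) = 1/√0.4409 = 1.506; Δt_2 = 1.506 × 22.61 = 34.05 years.
Leg 3: γ = 8.84; Δt_3 = 8.840 × 54.50 = 481.8 years.
Total: 33.16 + 34.05 + 481.8 years.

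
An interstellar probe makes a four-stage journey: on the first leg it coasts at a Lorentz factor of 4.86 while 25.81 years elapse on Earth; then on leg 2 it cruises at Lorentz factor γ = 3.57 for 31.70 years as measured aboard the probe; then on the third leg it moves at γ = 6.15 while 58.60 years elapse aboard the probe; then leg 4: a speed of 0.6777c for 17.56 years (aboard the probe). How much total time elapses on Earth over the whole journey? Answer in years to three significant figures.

Δt = 523 years

Leg 1: 25.81 years is already measured on Earth.
Leg 2: γ = 3.57; Δt_2 = 3.570 × 31.70 = 113.2 years.
Leg 3: γ = 6.15; Δt_3 = 6.150 × 58.60 = 360.4 years.
Leg 4: γ = 1/√(1 − 0.6777²) = 1/√0.5407 = 1.360; Δt_4 = 1.360 × 17.56 = 23.88 years.
Total: 25.81 + 113.2 + 360.4 + 23.88 years.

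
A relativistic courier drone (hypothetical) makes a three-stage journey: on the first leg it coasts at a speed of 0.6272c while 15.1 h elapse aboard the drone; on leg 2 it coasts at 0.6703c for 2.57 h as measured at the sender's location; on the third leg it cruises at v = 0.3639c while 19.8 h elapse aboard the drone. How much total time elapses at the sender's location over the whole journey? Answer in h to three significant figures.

Δt = 43.2 h

Leg 1: γ = 1/√(1 − 0.6272²) = 1/√0.6066 = 1.284; Δt_1 = 1.284 × 15.1 = 19.39 h.
Leg 2: 2.57 h is already measured at the sender's location.
Leg 3: γ = 1/√(1 − 0.3639²) = 1/√0.8676 = 1.074; Δt_3 = 1.074 × 19.8 = 21.26 h.
Total: 19.39 + 2.570 + 21.26 h.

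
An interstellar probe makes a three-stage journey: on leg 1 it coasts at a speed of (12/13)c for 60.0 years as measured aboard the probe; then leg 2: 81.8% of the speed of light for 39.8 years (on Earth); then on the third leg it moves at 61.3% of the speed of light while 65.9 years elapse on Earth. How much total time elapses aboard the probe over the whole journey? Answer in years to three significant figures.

τ = 135 years

Leg 1: 60.0 years is already measured aboard the probe.
Leg 2: β = 0.818; γ = 1/√(1 − 0.818²) = 1/√0.3309 = 1.738; τ_2 = 39.8/1.738 = 22.89 years.
Leg 3: β = 0.613; γ = 1/√(1 − 0.613²) = 1/√0.6242 = 1.266; τ_3 = 65.9/1.266 = 52.07 years.
Total: 60.00 + 22.89 + 52.07 years.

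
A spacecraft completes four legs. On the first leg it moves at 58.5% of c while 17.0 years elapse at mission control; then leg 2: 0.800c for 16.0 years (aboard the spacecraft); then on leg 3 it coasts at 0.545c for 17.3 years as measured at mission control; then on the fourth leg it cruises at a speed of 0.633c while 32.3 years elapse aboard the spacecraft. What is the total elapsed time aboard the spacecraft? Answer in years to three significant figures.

τ = 76.6 years

Leg 1: β = 0.585; γ = 1/√(1 − 0.585²) = 1/√0.6578 = 1.233; τ_1 = 17.0/1.233 = 13.79 years.
Leg 2: 16.0 years is already measured aboard the spacecraft.
Leg 3: γ = 1/√(1 − 0.545²) = 1/√0.7030 = 1.193; τ_3 = 17.3/1.193 = 14.50 years.
Leg 4: 32.3 years is already measured aboard the spacecraft.
Total: 13.79 + 16.00 + 14.50 + 32.30 years.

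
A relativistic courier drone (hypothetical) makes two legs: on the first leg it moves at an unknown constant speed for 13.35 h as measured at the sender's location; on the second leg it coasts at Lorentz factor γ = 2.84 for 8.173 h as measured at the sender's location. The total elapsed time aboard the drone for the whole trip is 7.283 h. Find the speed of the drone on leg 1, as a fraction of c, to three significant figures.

β = 0.944

Leg 1: speed unknown; τ_1 = 13.35/γ_1.
Leg 2: γ = 2.84; τ_2 = 8.173/2.840 = 2.878 h.
Total proper time: τ_1 + 2.878 = 7.283, so τ_1 = 7.283 − 2.878 = 4.405 h.
γ_1 = 13.35/4.405 = 3.031; β = √(1 − 1/γ²) = √0.8911.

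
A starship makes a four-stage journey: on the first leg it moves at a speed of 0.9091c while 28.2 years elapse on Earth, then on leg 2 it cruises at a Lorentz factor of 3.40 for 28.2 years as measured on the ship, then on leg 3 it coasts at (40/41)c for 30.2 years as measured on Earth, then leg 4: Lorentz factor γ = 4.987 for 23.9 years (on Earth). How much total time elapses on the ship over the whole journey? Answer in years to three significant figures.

Leg 1: γ = 1/√(1 − 0.9091²) = 1/√0.1735 = 2.401; τ_1 = 28.2/2.401 = 11.75 years.
Leg 2: 28.2 years is already measured on the ship.
Leg 3: γ = 1/√(1 − (40/41)²) = 41/9 ≈ 4.556; τ_3 = 30.2/4.556 = 6.629 years.
Leg 4: γ = 4.987; τ_4 = 23.9/4.987 = 4.792 years.
Total: 11.75 + 28.20 + 6.629 + 4.792 years.

τ = 51.4 years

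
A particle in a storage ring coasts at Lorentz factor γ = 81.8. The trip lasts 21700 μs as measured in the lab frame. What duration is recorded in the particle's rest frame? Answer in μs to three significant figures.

τ = 265 μs

γ = 81.8
The interval measured in the lab frame is the dilated one; the clock in the particle's rest frame measures the proper time τ = Δt/γ = 21700/81.80 μs.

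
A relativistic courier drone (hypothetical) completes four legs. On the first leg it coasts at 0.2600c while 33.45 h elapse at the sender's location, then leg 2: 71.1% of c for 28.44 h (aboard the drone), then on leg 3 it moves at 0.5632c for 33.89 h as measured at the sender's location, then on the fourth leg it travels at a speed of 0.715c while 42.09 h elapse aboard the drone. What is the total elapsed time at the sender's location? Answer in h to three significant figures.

Leg 1: 33.45 h is already measured at the sender's location.
Leg 2: β = 0.711; γ = 1/√(1 − 0.711²) = 1/√0.4945 = 1.422; Δt_2 = 1.422 × 28.44 = 40.44 h.
Leg 3: 33.89 h is already measured at the sender's location.
Leg 4: γ = 1/√(1 − 0.715²) = 1/√0.4888 = 1.430; Δt_4 = 1.430 × 42.09 = 60.20 h.
Total: 33.45 + 40.44 + 33.89 + 60.20 h.

Δt = 168 h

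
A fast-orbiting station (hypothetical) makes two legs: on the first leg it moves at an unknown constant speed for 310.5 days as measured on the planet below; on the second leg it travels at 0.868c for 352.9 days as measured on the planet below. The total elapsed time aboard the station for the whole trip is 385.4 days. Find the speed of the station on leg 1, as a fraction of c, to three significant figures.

Leg 1: speed unknown; τ_1 = 310.5/γ_1.
Leg 2: γ = 1/√(1 − 0.868²) = 1/√0.2466 = 2.014; τ_2 = 352.9/2.014 = 175.2 days.
Total proper time: τ_1 + 175.2 = 385.4, so τ_1 = 385.4 − 175.2 = 210.2 days.
γ_1 = 310.5/210.2 = 1.477; β = √(1 − 1/γ²) = √0.5419.

β = 0.736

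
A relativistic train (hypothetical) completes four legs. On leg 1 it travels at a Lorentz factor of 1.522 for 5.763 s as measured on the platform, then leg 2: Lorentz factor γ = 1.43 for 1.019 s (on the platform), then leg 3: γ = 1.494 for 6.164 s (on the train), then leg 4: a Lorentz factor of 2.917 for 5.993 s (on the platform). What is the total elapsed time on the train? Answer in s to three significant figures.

τ = 12.7 s

Leg 1: γ = 1.522; τ_1 = 5.763/1.522 = 3.786 s.
Leg 2: γ = 1.43; τ_2 = 1.019/1.430 = 0.7126 s.
Leg 3: 6.164 s is already measured on the train.
Leg 4: γ = 2.917; τ_4 = 5.993/2.917 = 2.055 s.
Total: 3.786 + 0.7126 + 6.164 + 2.055 s.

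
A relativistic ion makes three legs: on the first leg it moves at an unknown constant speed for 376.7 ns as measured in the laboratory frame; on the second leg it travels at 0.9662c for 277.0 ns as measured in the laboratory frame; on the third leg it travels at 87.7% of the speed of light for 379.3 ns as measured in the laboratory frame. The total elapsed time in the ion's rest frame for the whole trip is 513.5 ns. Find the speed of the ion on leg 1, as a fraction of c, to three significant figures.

Leg 1: speed unknown; τ_1 = 376.7/γ_1.
Leg 2: γ = 1/√(1 − 0.9662²) = 1/√0.06646 = 3.879; τ_2 = 277.0/3.879 = 71.41 ns.
Leg 3: β = 0.877; γ = 1/√(1 − 0.877²) = 1/√0.2309 = 2.081; τ_3 = 379.3/2.081 = 182.2 ns.
Total proper time: τ_1 + 71.41 + 182.2 = 513.5, so τ_1 = 513.5 − 253.7 = 259.8 ns.
γ_1 = 376.7/259.8 = 1.450; β = √(1 − 1/γ²) = √0.5242.

β = 0.724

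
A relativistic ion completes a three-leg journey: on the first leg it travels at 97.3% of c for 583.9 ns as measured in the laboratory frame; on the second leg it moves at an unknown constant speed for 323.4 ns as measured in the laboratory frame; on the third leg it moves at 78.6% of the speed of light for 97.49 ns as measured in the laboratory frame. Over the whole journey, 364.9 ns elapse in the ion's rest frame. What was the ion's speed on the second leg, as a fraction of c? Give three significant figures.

β = 0.851

Leg 1: β = 0.973; γ = 1/√(1 − 0.973²) = 1/√0.05327 = 4.333; τ_1 = 583.9/4.333 = 134.8 ns.
Leg 2: speed unknown; τ_2 = 323.4/γ_2.
Leg 3: β = 0.786; γ = 1/√(1 − 0.786²) = 1/√0.3822 = 1.618; τ_3 = 97.49/1.618 = 60.27 ns.
Total proper time: 134.8 + τ_2 + 60.27 = 364.9, so τ_2 = 364.9 − 195.0 = 169.9 ns.
γ_2 = 323.4/169.9 = 1.904; β = √(1 − 1/γ²) = √0.7241.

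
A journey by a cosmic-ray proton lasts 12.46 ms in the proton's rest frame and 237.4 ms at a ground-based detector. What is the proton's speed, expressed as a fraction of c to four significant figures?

The proper time is measured in the proton's rest frame (both events occur at the proton's location); Δt is measured at a ground-based detector. γ = Δt/τ = 237.4/12.46 = 19.05.
β = √(1 − 1/γ²) = √(1 − 0.002755) = √0.9972

β = 0.9986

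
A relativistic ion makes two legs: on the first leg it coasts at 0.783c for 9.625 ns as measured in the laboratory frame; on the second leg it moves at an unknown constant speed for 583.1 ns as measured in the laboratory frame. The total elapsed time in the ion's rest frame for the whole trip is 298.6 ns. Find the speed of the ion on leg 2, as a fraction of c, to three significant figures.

Leg 1: γ = 1/√(1 − 0.783²) = 1/√0.3869 = 1.608; τ_1 = 9.625/1.608 = 5.987 ns.
Leg 2: speed unknown; τ_2 = 583.1/γ_2.
Total proper time: 5.987 + τ_2 = 298.6, so τ_2 = 298.6 − 5.987 = 292.6 ns.
γ_2 = 583.1/292.6 = 1.993; β = √(1 − 1/γ²) = √0.7482.

β = 0.865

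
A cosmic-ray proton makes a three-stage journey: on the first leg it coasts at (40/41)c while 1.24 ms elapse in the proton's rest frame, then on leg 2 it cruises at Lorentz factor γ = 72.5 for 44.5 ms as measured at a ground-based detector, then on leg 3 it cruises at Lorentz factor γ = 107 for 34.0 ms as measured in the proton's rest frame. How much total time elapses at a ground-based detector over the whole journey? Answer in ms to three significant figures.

Δt = 3690 ms

Leg 1: γ = 1/√(1 − (40/41)²) = 41/9 ≈ 4.556; Δt_1 = 4.556 × 1.24 = 5.649 ms.
Leg 2: 44.5 ms is already measured at a ground-based detector.
Leg 3: γ = 107; Δt_3 = 107.0 × 34.0 = 3638 ms.
Total: 5.649 + 44.50 + 3638 ms.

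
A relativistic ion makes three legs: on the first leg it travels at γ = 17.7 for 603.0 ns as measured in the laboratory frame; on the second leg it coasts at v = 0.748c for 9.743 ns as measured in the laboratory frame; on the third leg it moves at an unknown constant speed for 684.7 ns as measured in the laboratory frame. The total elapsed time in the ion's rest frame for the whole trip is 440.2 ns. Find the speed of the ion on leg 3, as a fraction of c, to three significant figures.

Leg 1: γ = 17.7; τ_1 = 603.0/17.70 = 34.07 ns.
Leg 2: γ = 1/√(1 − 0.748²) = 1/√0.4405 = 1.507; τ_2 = 9.743/1.507 = 6.466 ns.
Leg 3: speed unknown; τ_3 = 684.7/γ_3.
Total proper time: 34.07 + 6.466 + τ_3 = 440.2, so τ_3 = 440.2 − 40.53 = 399.7 ns.
γ_3 = 684.7/399.7 = 1.713; β = √(1 − 1/γ²) = √0.6593.

β = 0.812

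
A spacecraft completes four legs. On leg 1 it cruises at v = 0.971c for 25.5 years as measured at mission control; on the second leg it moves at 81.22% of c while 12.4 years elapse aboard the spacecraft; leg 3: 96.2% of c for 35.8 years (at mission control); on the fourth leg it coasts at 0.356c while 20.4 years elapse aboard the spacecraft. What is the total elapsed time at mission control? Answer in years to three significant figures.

Leg 1: 25.5 years is already measured at mission control.
Leg 2: β = 0.8122; γ = 1/√(1 − 0.8122²) = 1/√0.3403 = 1.714; Δt_2 = 1.714 × 12.4 = 21.26 years.
Leg 3: 35.8 years is already measured at mission control.
Leg 4: γ = 1/√(1 − 0.356²) = 1/√0.8733 = 1.070; Δt_4 = 1.070 × 20.4 = 21.83 years.
Total: 25.50 + 21.26 + 35.80 + 21.83 years.

Δt = 104 years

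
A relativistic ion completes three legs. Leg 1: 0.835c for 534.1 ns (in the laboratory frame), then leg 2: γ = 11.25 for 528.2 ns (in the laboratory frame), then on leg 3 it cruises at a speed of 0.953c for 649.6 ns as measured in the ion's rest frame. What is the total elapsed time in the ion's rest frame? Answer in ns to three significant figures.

Leg 1: γ = 1/√(1 − 0.835²) = 1/√0.3028 = 1.817; τ_1 = 534.1/1.817 = 293.9 ns.
Leg 2: γ = 11.25; τ_2 = 528.2/11.25 = 46.95 ns.
Leg 3: 649.6 ns is already measured in the ion's rest frame.
Total: 293.9 + 46.95 + 649.6 ns.

τ = 990 ns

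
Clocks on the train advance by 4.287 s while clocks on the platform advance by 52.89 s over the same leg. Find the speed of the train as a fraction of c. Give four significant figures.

β = 0.9967

The proper time is measured on the train (both events occur at the train's location); Δt is measured on the platform. γ = Δt/τ = 52.89/4.287 = 12.34.
β = √(1 − 1/γ²) = √(1 − 0.006570) = √0.9934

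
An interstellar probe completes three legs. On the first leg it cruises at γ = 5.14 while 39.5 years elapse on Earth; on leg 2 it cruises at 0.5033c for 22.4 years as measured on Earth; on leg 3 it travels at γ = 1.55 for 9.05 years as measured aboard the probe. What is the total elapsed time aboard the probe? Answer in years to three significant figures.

Leg 1: γ = 5.14; τ_1 = 39.5/5.140 = 7.685 years.
Leg 2: γ = 1/√(1 − 0.5033²) = 1/√0.7467 = 1.157; τ_2 = 22.4/1.157 = 19.36 years.
Leg 3: 9.05 years is already measured aboard the probe.
Total: 7.685 + 19.36 + 9.050 years.

τ = 36.1 years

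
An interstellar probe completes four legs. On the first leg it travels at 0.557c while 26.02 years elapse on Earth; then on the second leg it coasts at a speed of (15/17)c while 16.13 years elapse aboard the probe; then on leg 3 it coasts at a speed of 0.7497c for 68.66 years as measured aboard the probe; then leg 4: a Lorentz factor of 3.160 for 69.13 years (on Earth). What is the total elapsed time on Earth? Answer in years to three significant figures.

Leg 1: 26.02 years is already measured on Earth.
Leg 2: γ = 1/√(1 − (15/17)²) = 17/8 = 2.125; Δt_2 = 2.125 × 16.13 = 34.28 years.
Leg 3: γ = 1/√(1 − 0.7497²) = 1/√0.4379 = 1.511; Δt_3 = 1.511 × 68.66 = 103.8 years.
Leg 4: 69.13 years is already measured on Earth.
Total: 26.02 + 34.28 + 103.8 + 69.13 years.

Δt = 233 years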